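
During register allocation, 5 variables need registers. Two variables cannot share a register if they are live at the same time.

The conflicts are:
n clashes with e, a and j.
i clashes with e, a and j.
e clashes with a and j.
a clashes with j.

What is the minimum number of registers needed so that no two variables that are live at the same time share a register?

i, e, a, j all conflict with each other, so at least 4 registers are needed.
Using 4 registers: n=4, i=4, e=2, a=3, j=1. Each listed conflict is separated.

4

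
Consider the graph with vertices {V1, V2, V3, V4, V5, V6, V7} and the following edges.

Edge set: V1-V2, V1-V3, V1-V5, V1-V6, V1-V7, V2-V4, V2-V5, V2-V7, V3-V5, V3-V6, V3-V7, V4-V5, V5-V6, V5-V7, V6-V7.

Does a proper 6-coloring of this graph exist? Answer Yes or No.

The chromatic number is 5. V1, V3, V5, V6, V7 are mutually adjacent (a clique of size 5), so at least 5 colors are needed.
5 colors suffice: color 1 → {V5}; color 2 → {V4, V7}; color 3 → {V1}; color 4 → {V2, V6}; color 5 → {V3}.
Since 6 ≥ 5, a proper 6-coloring certainly exists.

Yes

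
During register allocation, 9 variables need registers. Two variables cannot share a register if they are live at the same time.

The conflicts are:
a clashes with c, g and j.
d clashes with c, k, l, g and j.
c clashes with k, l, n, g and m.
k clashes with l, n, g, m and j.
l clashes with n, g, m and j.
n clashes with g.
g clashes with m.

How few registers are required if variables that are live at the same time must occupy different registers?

d, c, k, l, g all conflict with each other, so at least 5 registers are needed.
5 registers suffice: a=2, d=5, c=4, k=3, l=2, n=5, g=1, m=5, j=1. Every pair that conflicts lands in different registers.

5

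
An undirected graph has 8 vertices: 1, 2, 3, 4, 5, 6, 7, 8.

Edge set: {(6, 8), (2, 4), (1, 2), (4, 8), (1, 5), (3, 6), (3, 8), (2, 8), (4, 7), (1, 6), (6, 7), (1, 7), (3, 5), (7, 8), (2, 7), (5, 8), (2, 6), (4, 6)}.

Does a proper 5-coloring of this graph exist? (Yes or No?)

Yes

The chromatic number is 5. 2, 4, 6, 7, 8 are pairwise adjacent (a clique of size 5), so at least 5 colors are needed.
A valid assignment using 5 colors: 1=b, 2=d, 3=c, 4=e, 5=a, 6=a, 7=c, 8=b.
That is already a proper 5-coloring.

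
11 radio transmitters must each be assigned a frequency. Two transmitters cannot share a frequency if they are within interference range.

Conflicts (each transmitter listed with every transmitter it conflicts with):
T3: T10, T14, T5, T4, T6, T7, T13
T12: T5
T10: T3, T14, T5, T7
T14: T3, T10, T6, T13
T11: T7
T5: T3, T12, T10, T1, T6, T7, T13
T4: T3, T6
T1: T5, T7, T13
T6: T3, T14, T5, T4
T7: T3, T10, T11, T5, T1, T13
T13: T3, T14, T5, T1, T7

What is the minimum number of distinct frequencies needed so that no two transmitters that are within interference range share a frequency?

T3, T10, T5, T7 pairwise conflict, so at least 4 frequencies are needed.
4 frequencies suffice: frequency 1 → {T3, T12, T11, T1}; frequency 2 → {T14, T5, T4}; frequency 3 → {T6, T7}; frequency 4 → {T10, T13}. Each listed conflict is separated.

4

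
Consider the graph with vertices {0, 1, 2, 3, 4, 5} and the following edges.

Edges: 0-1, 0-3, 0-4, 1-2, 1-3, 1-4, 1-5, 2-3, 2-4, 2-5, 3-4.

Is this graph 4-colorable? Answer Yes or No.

The chromatic number is 4. 0, 1, 3, 4 are pairwise adjacent (a clique of size 4), so at least 4 colors are needed.
4 colors suffice: color a → {1}; color b → {3, 5}; color c → {0, 2}; color d → {4}.
That is already a proper 4-coloring.

Yes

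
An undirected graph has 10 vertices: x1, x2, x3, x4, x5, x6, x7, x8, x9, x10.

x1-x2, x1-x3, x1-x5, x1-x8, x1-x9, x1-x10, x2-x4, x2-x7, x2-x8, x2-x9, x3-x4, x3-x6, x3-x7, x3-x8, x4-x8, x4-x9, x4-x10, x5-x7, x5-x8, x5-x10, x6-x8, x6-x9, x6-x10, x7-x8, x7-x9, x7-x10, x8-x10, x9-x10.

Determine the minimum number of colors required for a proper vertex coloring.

x1, x5, x8, x10 are pairwise adjacent (a clique of size 4), so at least 4 colors are needed.
4 colors suffice: color red → {x8, x9}; color blue → {x2, x3, x10}; color green → {x1, x4, x6, x7}; color yellow → {x5}. Every edge joins two different colors.

4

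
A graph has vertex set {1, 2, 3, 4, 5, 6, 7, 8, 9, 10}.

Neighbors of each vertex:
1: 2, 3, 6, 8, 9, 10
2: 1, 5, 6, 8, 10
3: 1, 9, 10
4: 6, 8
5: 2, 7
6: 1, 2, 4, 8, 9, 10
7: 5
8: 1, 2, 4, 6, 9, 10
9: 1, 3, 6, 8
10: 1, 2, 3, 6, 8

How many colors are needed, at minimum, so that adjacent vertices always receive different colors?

1, 2, 6, 8, 10 form a clique, so at least 5 colors are needed.
5 colors suffice: color a → {3, 5, 6}; color b → {7, 8}; color c → {1, 4}; color d → {2, 9}; color e → {10}. Each edge has distinct colors on its endpoints.

5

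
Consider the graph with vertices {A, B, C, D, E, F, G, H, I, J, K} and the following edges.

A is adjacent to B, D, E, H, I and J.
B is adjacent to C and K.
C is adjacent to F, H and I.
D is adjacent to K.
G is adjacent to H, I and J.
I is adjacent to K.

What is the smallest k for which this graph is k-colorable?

I and K are adjacent, so at least 2 colors are needed.
2 colors suffice: color 1 → {A, C, G, K}; color 2 → {B, D, E, F, H, I, J}. Every edge joins two different colors.

2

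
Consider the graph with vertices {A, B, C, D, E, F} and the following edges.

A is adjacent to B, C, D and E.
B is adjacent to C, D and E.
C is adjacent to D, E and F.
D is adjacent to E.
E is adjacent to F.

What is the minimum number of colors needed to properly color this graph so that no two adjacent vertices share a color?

5

A, B, C, D, E form a clique, so at least 5 colors are needed.
A valid assignment using 5 colors: A=green, B=yellow, C=blue, D=purple, E=red, F=green. Every edge joins two different colors.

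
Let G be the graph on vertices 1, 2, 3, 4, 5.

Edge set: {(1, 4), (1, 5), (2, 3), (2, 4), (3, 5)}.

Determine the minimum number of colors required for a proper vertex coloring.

The cycle 3-5-1-4-2-3 has odd length 5, so it cannot be 2-colored; at least 3 colors are needed.
3 colors suffice: color red → {1, 3}; color blue → {4, 5}; color green → {2}. Every edge joins two different colors.

3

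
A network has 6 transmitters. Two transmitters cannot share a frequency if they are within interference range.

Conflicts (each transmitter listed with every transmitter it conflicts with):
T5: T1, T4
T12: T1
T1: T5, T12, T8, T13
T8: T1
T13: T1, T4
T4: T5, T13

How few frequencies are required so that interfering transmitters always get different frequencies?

T12 and T1 conflict, so at least 2 frequencies are needed.
2 frequencies suffice: frequency 1 → {T1, T4}; frequency 2 → {T5, T12, T8, T13}. Every pair that conflicts lands in different frequencies.

2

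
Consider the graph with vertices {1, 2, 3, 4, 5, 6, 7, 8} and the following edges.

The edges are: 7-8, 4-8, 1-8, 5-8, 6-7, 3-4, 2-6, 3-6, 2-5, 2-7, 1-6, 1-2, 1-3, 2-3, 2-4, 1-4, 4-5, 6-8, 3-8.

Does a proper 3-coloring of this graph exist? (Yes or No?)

No

1, 3, 6, 8 are pairwise adjacent (a clique of size 4), so at least 4 colors are needed.
So 3 colors are not enough.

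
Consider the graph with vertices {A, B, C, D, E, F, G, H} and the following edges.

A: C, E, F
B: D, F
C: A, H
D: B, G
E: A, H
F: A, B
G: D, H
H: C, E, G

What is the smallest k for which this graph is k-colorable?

The cycle D-B-F-A-E-H-G-D has odd length 7, so it cannot be 2-colored; at least 3 colors are needed.
3 colors suffice: A=1, B=1, C=2, D=2, E=2, F=2, G=3, H=1. Each edge has distinct colors on its endpoints.

3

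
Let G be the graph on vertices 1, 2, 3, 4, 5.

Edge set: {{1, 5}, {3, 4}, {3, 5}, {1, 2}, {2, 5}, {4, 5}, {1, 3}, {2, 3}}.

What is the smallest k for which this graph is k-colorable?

4

1, 2, 3, 5 form a clique, so at least 4 colors are needed.
A valid assignment using 4 colors: 1=c, 2=d, 3=b, 4=c, 5=a. Every edge joins two different colors.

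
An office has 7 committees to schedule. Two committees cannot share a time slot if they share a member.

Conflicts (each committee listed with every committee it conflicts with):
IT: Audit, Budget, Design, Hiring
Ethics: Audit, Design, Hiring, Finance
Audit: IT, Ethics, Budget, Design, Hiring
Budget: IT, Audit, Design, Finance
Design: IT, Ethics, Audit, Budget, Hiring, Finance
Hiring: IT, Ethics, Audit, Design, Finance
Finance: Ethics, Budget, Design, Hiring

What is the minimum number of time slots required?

IT, Audit, Design, Hiring are mutually in conflict, so at least 4 time slots are needed.
4 time slots suffice: time slot 1 → {Design}; time slot 2 → {Budget, Hiring}; time slot 3 → {Audit, Finance}; time slot 4 → {IT, Ethics}. Every pair that conflicts lands in different time slots.

4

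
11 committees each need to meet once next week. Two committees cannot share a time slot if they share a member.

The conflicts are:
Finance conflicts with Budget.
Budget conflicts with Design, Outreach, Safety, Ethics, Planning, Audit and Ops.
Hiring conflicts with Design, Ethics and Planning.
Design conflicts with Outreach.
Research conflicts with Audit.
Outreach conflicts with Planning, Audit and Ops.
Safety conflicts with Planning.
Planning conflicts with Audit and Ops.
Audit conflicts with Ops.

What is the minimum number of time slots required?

Budget, Outreach, Planning, Audit, Ops are mutually in conflict, so at least 5 time slots are needed.
5 time slots suffice: time slot 1 → {Budget, Hiring, Research}; time slot 2 → {Finance, Design, Ethics, Planning}; time slot 3 → {Safety, Audit}; time slot 4 → {Outreach}; time slot 5 → {Ops}. Every pair that conflicts lands in different time slots.

5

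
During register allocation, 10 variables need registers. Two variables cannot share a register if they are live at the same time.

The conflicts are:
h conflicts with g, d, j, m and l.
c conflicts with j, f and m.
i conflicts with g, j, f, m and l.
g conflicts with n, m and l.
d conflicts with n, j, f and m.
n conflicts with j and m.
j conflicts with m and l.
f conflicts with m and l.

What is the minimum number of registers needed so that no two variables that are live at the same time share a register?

d, n, j, m all conflict with each other, so at least 4 registers are needed.
4 registers suffice: register 1 → {m, l}; register 2 → {g, j, f}; register 3 → {c, i, d}; register 4 → {h, n}. Each listed conflict is separated.

4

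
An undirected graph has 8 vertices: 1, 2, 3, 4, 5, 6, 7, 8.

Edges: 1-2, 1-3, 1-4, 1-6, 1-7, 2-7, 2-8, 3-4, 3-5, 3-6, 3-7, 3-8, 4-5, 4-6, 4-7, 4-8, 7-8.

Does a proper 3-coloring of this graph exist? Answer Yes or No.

3, 4, 7, 8 form a clique, so at least 4 colors are needed.
So 3 colors are not enough.

No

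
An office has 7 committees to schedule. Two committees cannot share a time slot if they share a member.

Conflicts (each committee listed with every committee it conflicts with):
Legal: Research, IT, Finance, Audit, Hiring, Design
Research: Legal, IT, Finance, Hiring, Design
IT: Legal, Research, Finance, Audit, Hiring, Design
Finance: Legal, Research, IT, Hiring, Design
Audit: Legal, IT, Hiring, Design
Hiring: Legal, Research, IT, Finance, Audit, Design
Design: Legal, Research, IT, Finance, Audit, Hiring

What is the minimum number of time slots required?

Legal, Research, IT, Finance, Hiring, Design are mutually in conflict, so at least 6 time slots are needed.
A valid assignment using 6 time slots: Legal=4, Research=6, IT=3, Finance=5, Audit=5, Hiring=1, Design=2. Each listed conflict is separated.

6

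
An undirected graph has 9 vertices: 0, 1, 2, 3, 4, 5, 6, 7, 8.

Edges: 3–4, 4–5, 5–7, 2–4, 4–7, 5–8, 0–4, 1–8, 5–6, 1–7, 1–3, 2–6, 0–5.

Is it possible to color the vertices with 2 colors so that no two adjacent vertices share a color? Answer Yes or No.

4, 5, 7 form a triangle, so at least 3 colors are needed.
So 2 colors are not enough.

No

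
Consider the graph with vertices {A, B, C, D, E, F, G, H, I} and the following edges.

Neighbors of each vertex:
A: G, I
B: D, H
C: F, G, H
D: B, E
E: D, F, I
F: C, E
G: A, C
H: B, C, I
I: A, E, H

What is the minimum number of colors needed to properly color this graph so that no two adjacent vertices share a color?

3

The cycle I-E-F-C-H-I has odd length 5, so it cannot be 2-colored; at least 3 colors are needed.
3 colors suffice: color 1 → {A, B, C, E}; color 2 → {D, F, G, H}; color 3 → {I}. No two adjacent vertices share a color.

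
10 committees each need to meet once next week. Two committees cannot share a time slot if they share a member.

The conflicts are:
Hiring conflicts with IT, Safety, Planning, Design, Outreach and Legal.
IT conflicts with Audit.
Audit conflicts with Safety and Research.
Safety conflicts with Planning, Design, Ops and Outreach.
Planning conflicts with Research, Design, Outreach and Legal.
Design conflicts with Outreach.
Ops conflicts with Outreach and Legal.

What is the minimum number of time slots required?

Hiring, Safety, Planning, Design, Outreach are mutually in conflict, so at least 5 time slots are needed.
5 time slots suffice: time slot 1 → {IT, Safety, Research, Legal}; time slot 2 → {Audit, Planning, Ops}; time slot 3 → {Hiring}; time slot 4 → {Outreach}; time slot 5 → {Design}. No two conflicting committees share a time slot.

5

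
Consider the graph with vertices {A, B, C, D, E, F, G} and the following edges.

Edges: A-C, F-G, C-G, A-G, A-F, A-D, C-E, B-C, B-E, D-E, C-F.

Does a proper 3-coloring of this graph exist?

A, C, F, G form a clique, so at least 4 colors are needed.
So 3 colors are not enough.

No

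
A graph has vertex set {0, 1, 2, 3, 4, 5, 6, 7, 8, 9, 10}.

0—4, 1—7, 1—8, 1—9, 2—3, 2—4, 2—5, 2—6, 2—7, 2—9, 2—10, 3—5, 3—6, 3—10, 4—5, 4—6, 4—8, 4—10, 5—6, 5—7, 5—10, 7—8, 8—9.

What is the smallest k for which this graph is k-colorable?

4

2, 3, 5, 10 form a clique, so at least 4 colors are needed.
One proper 4-coloring: 0=a, 1=c, 2=a, 3=b, 4=b, 5=c, 6=d, 7=b, 8=a, 9=b, 10=d. Each edge has distinct colors on its endpoints.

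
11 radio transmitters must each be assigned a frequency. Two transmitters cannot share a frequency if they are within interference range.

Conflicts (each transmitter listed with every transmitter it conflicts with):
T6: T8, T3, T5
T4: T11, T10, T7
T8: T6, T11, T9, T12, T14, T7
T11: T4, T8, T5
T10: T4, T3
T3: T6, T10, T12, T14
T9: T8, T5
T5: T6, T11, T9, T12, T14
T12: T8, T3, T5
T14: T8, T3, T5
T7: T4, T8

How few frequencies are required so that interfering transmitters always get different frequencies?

T3 and T12 conflict, so at least 2 frequencies are needed.
2 frequencies suffice: frequency 1 → {T4, T8, T3, T5}; frequency 2 → {T6, T11, T10, T9, T12, T14, T7}. Every pair that conflicts lands in different frequencies.

2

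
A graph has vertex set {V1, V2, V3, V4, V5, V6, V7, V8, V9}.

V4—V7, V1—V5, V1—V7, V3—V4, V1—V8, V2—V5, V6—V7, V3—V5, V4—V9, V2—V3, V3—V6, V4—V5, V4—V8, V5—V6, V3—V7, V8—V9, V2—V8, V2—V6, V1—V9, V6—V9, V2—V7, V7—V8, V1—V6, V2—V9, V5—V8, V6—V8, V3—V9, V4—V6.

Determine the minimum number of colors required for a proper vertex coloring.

4

V3, V4, V6, V9 form a clique, so at least 4 colors are needed.
4 colors suffice: color 1 → {V6}; color 2 → {V3, V8}; color 3 → {V1, V2, V4}; color 4 → {V5, V7, V9}. Every edge joins two different colors.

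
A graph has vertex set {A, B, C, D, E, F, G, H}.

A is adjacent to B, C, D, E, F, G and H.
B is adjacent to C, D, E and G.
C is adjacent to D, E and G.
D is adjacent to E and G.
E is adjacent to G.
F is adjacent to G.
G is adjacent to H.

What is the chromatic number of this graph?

6

A, B, C, D, E, G are mutually adjacent (a clique of size 6), so at least 6 colors are needed.
One proper 6-coloring: A=1, B=6, C=3, D=5, E=4, F=3, G=2, H=3. Each edge has distinct colors on its endpoints.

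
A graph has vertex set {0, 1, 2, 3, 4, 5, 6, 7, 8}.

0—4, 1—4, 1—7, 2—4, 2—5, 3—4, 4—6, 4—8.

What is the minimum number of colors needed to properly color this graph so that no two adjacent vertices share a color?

4 and 8 are adjacent, so at least 2 colors are needed.
One proper 2-coloring: 0=blue, 1=blue, 2=blue, 3=blue, 4=red, 5=red, 6=blue, 7=red, 8=blue. No two adjacent vertices share a color.

2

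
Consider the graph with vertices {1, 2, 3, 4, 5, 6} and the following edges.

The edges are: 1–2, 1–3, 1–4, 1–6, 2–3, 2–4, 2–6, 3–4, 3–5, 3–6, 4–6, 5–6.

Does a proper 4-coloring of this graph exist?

1, 2, 3, 4, 6 form a clique, so at least 5 colors are needed.
So 4 colors are not enough.

No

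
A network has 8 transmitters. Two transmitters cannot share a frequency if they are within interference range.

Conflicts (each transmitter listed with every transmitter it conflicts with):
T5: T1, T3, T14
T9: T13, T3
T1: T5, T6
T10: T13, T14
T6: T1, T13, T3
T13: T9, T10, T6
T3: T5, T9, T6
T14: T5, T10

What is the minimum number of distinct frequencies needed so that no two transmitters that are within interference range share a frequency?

T9 and T3 conflict, so at least 2 frequencies are needed.
A valid assignment using 2 frequencies: T5=2, T9=2, T1=1, T10=2, T6=2, T13=1, T3=1, T14=1. Each listed conflict is separated.

2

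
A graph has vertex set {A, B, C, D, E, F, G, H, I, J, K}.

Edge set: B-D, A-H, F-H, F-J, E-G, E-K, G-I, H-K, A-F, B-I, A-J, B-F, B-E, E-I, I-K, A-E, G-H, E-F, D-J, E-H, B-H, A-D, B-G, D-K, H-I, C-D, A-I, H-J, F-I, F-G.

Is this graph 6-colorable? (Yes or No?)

The chromatic number is 6. B, E, F, G, H, I form a clique, so at least 6 colors are needed.
One proper 6-coloring: A=5, B=5, C=2, D=1, E=2, F=3, G=6, H=1, I=4, J=2, K=3.
That is already a proper 6-coloring.

Yes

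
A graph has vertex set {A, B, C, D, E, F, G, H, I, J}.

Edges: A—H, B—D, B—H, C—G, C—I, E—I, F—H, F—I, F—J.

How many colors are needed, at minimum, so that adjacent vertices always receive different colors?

2

E and I are adjacent, so at least 2 colors are needed.
2 colors suffice: color 1 → {A, B, C, E, F}; color 2 → {D, G, H, I, J}. No two adjacent vertices share a color.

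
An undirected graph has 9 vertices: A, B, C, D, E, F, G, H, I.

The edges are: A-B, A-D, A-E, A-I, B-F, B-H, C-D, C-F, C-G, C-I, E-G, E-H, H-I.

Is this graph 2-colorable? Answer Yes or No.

No

The cycle I-C-F-B-H-I has odd length 5, so it cannot be 2-colored; at least 3 colors are needed.
So 2 colors are not enough.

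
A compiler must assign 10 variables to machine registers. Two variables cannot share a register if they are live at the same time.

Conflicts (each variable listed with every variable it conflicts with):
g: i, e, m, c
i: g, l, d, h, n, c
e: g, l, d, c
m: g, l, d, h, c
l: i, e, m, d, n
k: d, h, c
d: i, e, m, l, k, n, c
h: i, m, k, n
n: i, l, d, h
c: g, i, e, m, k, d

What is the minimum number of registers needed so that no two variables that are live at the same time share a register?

4

i, l, d, n are mutually in conflict, so at least 4 registers are needed.
4 registers suffice: register 1 → {g, d, h}; register 2 → {l, c}; register 3 → {i, e, m, k}; register 4 → {n}. No two conflicting variables share a register.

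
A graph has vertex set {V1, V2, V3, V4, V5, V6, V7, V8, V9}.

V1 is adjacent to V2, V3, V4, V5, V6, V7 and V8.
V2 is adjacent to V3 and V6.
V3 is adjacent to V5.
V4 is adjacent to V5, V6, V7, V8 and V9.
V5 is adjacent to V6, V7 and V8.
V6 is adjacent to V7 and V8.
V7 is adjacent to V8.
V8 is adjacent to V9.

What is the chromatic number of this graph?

V1, V4, V5, V6, V7, V8 form a clique, so at least 6 colors are needed.
6 colors suffice: color 1 → {V1, V9}; color 2 → {V3, V8}; color 3 → {V2, V5}; color 4 → {V4}; color 5 → {V6}; color 6 → {V7}. Every edge joins two different colors.

6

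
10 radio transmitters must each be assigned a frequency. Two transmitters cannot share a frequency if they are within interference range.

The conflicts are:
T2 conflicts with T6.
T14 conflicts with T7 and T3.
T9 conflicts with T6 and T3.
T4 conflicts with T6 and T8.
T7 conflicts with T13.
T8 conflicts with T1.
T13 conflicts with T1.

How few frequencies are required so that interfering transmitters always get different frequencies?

3

The cycle T6-T9-T3-T14-T7-T13-T1-T8-T4-T6 has odd length 9, so it cannot be 2-colored; at least 3 frequencies are needed.
Using 3 frequencies: T2=2, T14=2, T9=2, T4=3, T6=1, T7=1, T3=1, T8=2, T13=2, T1=1. Each listed conflict is separated.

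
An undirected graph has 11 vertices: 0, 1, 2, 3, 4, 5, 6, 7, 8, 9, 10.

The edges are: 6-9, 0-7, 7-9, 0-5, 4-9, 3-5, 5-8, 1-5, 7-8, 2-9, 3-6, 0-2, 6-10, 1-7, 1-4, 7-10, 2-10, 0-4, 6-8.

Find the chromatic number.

7 and 8 are adjacent, so at least 2 colors are needed.
2 colors suffice: 0=blue, 1=blue, 2=red, 3=blue, 4=red, 5=red, 6=red, 7=red, 8=blue, 9=blue, 10=blue. Every edge joins two different colors.

2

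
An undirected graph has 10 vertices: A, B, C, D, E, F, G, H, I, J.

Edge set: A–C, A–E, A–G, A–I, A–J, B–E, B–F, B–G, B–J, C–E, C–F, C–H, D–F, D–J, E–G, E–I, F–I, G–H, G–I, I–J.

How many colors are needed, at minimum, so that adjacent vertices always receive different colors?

4

A, E, G, I are pairwise adjacent (a clique of size 4), so at least 4 colors are needed.
4 colors suffice: color red → {E, F, H, J}; color blue → {A, B, D}; color green → {C, I}; color yellow → {G}. No two adjacent vertices share a color.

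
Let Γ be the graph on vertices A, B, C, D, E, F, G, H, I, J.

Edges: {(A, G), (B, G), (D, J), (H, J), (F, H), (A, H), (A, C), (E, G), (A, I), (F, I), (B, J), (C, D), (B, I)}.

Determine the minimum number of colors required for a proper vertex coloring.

The cycle D-C-A-H-J-D has odd length 5, so it cannot be 2-colored; at least 3 colors are needed.
One proper 3-coloring: A=red, B=green, C=green, D=blue, E=red, F=red, G=blue, H=blue, I=blue, J=red. Each edge has distinct colors on its endpoints.

3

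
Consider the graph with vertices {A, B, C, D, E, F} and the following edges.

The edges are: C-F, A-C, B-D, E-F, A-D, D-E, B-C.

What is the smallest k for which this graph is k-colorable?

The cycle D-A-C-F-E-D has odd length 5, so it cannot be 2-colored; at least 3 colors are needed.
3 colors suffice: color 1 → {C, D}; color 2 → {A, B, E}; color 3 → {F}. Every edge joins two different colors.

3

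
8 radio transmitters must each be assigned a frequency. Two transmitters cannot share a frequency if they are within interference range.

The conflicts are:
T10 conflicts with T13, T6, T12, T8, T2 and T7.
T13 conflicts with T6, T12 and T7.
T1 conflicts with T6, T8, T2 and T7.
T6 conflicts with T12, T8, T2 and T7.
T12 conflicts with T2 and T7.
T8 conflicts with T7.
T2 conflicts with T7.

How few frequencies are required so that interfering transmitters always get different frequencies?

T10, T13, T6, T12, T7 are mutually in conflict, so at least 5 frequencies are needed.
5 frequencies suffice: frequency 1 → {T7}; frequency 2 → {T6}; frequency 3 → {T10, T1}; frequency 4 → {T12, T8}; frequency 5 → {T13, T2}. Each listed conflict is separated.

5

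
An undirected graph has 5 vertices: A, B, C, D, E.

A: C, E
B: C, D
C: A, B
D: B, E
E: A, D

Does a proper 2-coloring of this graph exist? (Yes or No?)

No

The cycle A-C-B-D-E-A has odd length 5, so it cannot be 2-colored; at least 3 colors are needed.
So 2 colors are not enough.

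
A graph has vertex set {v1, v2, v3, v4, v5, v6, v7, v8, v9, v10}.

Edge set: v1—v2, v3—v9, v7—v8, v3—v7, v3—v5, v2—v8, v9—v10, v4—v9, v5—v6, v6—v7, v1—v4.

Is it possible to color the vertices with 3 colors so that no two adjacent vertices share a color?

The chromatic number is 3. The cycle v3-v9-v4-v1-v2-v8-v7-v3 has odd length 7, so it cannot be 2-colored; at least 3 colors are needed.
A valid assignment using 3 colors: v1=1, v2=2, v3=2, v4=2, v5=1, v6=2, v7=1, v8=3, v9=1, v10=2.
That is already a proper 3-coloring.

Yes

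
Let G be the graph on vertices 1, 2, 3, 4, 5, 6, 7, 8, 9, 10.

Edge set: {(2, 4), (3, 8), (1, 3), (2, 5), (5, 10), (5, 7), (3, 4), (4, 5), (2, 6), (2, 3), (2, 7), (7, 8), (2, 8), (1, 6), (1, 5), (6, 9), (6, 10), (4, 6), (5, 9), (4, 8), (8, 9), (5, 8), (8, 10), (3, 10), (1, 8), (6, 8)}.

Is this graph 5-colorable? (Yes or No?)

The chromatic number is 4. 2, 4, 5, 8 form a clique, so at least 4 colors are needed.
A valid assignment using 4 colors: 1=c, 2=c, 3=b, 4=d, 5=b, 6=b, 7=d, 8=a, 9=c, 10=c.
Since 5 ≥ 4, a proper 5-coloring certainly exists.

Yes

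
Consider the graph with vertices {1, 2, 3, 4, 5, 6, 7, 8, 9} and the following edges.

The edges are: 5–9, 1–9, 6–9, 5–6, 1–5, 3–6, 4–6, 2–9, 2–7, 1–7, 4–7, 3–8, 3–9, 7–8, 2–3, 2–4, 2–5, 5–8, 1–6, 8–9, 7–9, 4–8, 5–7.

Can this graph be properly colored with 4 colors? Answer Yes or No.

Yes

The chromatic number is 4. 2, 5, 7, 9 are mutually adjacent (a clique of size 4), so at least 4 colors are needed.
4 colors suffice: 1=d, 2=d, 3=c, 4=a, 5=c, 6=b, 7=b, 8=d, 9=a.
That is already a proper 4-coloring.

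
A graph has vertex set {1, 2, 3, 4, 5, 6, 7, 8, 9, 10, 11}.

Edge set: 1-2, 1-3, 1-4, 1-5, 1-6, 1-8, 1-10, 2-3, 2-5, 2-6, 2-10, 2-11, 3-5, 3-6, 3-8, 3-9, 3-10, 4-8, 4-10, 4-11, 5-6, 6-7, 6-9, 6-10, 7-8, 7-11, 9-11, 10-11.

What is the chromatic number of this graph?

1, 2, 3, 5, 6 form a clique, so at least 5 colors are needed.
5 colors suffice: 1=b, 2=e, 3=a, 4=e, 5=d, 6=c, 7=b, 8=c, 9=b, 10=d, 11=a. Each edge has distinct colors on its endpoints.

5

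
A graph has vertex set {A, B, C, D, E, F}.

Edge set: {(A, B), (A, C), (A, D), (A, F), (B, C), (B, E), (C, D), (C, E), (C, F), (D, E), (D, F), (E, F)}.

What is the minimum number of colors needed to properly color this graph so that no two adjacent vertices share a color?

4

A, C, D, F are mutually adjacent (a clique of size 4), so at least 4 colors are needed.
4 colors suffice: color red → {C}; color blue → {B, F}; color green → {D}; color yellow → {A, E}. Each edge has distinct colors on its endpoints.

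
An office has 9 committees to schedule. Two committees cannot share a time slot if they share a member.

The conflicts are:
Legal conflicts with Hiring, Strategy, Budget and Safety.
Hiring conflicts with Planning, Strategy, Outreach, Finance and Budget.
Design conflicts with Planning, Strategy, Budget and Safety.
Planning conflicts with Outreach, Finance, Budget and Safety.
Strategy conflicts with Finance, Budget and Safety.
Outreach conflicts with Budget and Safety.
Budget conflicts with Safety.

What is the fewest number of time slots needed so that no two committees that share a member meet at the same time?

Legal, Hiring, Strategy, Budget pairwise conflict, so at least 4 time slots are needed.
4 time slots suffice: time slot 1 → {Finance, Budget}; time slot 2 → {Hiring, Safety}; time slot 3 → {Planning, Strategy}; time slot 4 → {Legal, Design, Outreach}. Each listed conflict is separated.

4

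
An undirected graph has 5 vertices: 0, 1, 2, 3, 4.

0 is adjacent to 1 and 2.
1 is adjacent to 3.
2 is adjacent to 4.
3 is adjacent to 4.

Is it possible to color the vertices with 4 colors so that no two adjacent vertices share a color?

Yes

The chromatic number is 3. The cycle 4-3-1-0-2-4 has odd length 5, so it cannot be 2-colored; at least 3 colors are needed.
3 colors suffice: 0=b, 1=a, 2=c, 3=b, 4=a.
Since 4 ≥ 3, a proper 4-coloring certainly exists.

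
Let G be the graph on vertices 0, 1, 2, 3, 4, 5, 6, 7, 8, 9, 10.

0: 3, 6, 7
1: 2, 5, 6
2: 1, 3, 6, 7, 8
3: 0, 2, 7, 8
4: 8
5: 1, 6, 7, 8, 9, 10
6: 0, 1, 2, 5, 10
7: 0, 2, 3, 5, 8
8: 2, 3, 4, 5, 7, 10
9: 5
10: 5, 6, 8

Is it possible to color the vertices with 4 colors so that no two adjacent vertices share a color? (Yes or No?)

The chromatic number is 4. 2, 3, 7, 8 form a clique, so at least 4 colors are needed.
4 colors suffice: 0=b, 1=c, 2=b, 3=d, 4=b, 5=b, 6=a, 7=c, 8=a, 9=a, 10=c.
That is already a proper 4-coloring.

Yes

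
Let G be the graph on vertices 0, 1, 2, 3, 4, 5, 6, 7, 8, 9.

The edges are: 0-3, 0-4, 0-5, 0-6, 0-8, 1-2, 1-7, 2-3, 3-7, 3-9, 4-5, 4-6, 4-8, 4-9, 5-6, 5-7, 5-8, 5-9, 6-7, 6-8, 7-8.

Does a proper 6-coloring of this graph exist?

Yes

The chromatic number is 5. 0, 4, 5, 6, 8 are mutually adjacent (a clique of size 5), so at least 5 colors are needed.
One proper 5-coloring: 0=d, 1=a, 2=b, 3=a, 4=b, 5=a, 6=c, 7=b, 8=e, 9=c.
Since 6 ≥ 5, a proper 6-coloring certainly exists.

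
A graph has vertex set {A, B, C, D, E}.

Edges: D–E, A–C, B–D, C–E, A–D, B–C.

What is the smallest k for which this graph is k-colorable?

2

A and D are adjacent, so at least 2 colors are needed.
A valid assignment using 2 colors: A=2, B=2, C=1, D=1, E=2. Each edge has distinct colors on its endpoints.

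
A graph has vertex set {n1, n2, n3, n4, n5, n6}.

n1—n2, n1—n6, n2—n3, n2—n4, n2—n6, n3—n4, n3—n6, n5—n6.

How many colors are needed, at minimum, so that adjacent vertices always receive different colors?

n2, n3, n4 form a triangle, so at least 3 colors are needed.
3 colors suffice: n1=3, n2=1, n3=3, n4=2, n5=1, n6=2. No two adjacent vertices share a color.

3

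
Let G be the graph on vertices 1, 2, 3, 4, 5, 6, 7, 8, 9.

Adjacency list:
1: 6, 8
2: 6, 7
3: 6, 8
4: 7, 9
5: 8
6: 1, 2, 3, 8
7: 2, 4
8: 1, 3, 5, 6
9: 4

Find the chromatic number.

3, 6, 8 are mutually adjacent, so at least 3 colors are needed.
3 colors suffice: color red → {2, 4, 8}; color blue → {5, 6, 7, 9}; color green → {1, 3}. Every edge joins two different colors.

3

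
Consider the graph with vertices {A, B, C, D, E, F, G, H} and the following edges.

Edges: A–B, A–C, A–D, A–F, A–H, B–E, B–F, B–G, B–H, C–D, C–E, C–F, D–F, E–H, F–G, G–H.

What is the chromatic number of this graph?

A, C, D, F are mutually adjacent (a clique of size 4), so at least 4 colors are needed.
4 colors suffice: color 1 → {A, E, G}; color 2 → {B, C}; color 3 → {F, H}; color 4 → {D}. No two adjacent vertices share a color.

4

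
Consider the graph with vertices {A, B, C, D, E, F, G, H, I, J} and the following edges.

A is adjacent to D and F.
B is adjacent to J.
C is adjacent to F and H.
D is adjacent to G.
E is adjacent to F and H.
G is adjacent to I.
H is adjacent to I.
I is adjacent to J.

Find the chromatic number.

The cycle F-E-H-I-G-D-A-F has odd length 7, so it cannot be 2-colored; at least 3 colors are needed.
A valid assignment using 3 colors: A=2, B=1, C=3, D=1, E=3, F=1, G=2, H=2, I=1, J=2. Every edge joins two different colors.

3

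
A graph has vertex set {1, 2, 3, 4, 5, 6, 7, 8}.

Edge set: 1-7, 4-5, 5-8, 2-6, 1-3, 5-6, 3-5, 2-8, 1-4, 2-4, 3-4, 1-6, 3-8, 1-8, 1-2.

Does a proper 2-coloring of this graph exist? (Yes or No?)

No

3, 5, 8 are pairwise adjacent, so at least 3 colors are needed.
So 2 colors are not enough.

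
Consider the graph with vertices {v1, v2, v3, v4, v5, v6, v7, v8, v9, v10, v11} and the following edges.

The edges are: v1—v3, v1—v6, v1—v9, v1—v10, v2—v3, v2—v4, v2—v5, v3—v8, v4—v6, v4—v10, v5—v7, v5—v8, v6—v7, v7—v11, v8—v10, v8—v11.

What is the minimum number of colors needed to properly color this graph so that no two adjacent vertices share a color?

3

The cycle v10-v1-v3-v2-v4-v10 has odd length 5, so it cannot be 2-colored; at least 3 colors are needed.
3 colors suffice: v1=1, v2=1, v3=2, v4=3, v5=2, v6=2, v7=1, v8=1, v9=2, v10=2, v11=2. Every edge joins two different colors.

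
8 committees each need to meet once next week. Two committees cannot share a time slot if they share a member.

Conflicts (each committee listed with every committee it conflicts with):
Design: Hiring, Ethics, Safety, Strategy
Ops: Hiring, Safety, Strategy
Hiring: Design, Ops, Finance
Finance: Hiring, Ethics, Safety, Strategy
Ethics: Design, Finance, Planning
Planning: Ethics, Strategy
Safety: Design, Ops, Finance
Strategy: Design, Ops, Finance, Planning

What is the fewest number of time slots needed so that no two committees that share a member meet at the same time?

2

Planning and Strategy conflict, so at least 2 time slots are needed.
Using 2 time slots: Design=2, Ops=2, Hiring=1, Finance=2, Ethics=1, Planning=2, Safety=1, Strategy=1. No two conflicting committees share a time slot.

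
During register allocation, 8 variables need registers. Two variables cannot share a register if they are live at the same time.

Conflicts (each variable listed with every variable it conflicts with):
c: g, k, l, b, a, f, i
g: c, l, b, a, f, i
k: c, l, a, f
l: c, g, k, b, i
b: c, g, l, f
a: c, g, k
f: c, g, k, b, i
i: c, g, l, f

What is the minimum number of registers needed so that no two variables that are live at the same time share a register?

4

c, g, b, f pairwise conflict, so at least 4 registers are needed.
4 registers suffice: c=1, g=2, k=2, l=3, b=4, a=3, f=3, i=4. Each listed conflict is separated.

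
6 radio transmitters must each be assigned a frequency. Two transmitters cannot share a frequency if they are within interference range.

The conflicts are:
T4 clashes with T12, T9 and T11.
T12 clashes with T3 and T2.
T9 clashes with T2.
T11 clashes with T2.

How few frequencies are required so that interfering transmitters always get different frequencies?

2

T12 and T3 conflict, so at least 2 frequencies are needed.
Using 2 frequencies: T4=2, T12=1, T9=1, T3=2, T11=1, T2=2. No two conflicting transmitters share a frequency.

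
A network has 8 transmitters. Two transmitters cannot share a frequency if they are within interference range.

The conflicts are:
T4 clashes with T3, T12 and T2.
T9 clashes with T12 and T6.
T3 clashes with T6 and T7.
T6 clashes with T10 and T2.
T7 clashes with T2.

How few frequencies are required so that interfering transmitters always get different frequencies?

The cycle T6-T9-T12-T4-T3-T6 has odd length 5, so it cannot be 2-colored; at least 3 frequencies are needed.
Using 3 frequencies: T4=1, T9=3, T3=2, T12=2, T6=1, T10=2, T7=1, T2=2. Each listed conflict is separated.

3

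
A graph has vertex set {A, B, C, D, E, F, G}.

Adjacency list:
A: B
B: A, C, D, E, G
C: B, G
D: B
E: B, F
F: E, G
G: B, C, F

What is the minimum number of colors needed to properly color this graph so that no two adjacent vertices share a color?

3

B, C, G are mutually adjacent, so at least 3 colors are needed.
3 colors suffice: color 1 → {B, F}; color 2 → {A, D, E, G}; color 3 → {C}. Every edge joins two different colors.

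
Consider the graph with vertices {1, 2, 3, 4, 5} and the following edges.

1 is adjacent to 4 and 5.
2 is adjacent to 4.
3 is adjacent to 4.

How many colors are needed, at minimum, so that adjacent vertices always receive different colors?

2 and 4 are adjacent, so at least 2 colors are needed.
2 colors suffice: color a → {4, 5}; color b → {1, 2, 3}. Each edge has distinct colors on its endpoints.

2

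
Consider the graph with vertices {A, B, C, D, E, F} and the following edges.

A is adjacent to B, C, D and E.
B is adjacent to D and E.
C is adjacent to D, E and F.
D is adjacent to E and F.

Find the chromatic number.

4

A, C, D, E are mutually adjacent (a clique of size 4), so at least 4 colors are needed.
4 colors suffice: color 1 → {D}; color 2 → {A, F}; color 3 → {B, C}; color 4 → {E}. No two adjacent vertices share a color.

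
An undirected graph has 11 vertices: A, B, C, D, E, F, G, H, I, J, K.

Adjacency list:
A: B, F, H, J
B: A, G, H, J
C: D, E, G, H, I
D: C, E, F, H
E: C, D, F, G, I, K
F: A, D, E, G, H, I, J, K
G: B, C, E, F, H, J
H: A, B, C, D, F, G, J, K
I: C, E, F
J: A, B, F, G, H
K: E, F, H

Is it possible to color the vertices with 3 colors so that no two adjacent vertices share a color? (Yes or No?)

A, B, H, J are mutually adjacent (a clique of size 4), so at least 4 colors are needed.
So 3 colors are not enough.

No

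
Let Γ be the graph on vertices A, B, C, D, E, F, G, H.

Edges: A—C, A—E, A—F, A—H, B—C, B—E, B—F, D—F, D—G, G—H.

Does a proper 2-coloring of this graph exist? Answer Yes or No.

No

The cycle F-A-H-G-D-F has odd length 5, so it cannot be 2-colored; at least 3 colors are needed.
So 2 colors are not enough.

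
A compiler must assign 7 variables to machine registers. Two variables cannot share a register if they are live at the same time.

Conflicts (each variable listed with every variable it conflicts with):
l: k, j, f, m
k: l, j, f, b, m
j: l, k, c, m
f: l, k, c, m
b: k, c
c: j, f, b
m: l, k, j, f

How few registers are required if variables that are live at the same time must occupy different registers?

4

l, k, j, m pairwise conflict, so at least 4 registers are needed.
4 registers suffice: register 1 → {k, c}; register 2 → {b, m}; register 3 → {l}; register 4 → {j, f}. Each listed conflict is separated.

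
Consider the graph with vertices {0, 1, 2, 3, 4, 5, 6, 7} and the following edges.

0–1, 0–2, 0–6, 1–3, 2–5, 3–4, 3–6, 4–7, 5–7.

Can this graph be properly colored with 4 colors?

The chromatic number is 3. The cycle 3-6-0-2-5-7-4-3 has odd length 7, so it cannot be 2-colored; at least 3 colors are needed.
3 colors suffice: color red → {0, 3, 7}; color blue → {1, 2, 4, 6}; color green → {5}.
Since 4 ≥ 3, a proper 4-coloring certainly exists.

Yes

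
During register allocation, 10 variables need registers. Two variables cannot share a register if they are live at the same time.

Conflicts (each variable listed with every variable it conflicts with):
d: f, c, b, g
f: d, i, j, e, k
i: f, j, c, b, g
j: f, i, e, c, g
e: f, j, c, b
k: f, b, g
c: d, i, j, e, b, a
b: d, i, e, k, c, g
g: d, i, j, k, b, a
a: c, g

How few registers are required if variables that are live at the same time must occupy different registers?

3

d, c, b pairwise conflict, so at least 3 registers are needed.
3 registers suffice: register 1 → {j, b, a}; register 2 → {f, c, g}; register 3 → {d, i, e, k}. Each listed conflict is separated.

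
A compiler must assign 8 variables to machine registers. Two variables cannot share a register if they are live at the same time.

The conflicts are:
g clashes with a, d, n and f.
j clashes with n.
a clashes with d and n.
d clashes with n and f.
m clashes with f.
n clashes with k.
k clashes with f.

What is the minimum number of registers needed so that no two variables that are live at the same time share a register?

g, a, d, n pairwise conflict, so at least 4 registers are needed.
4 registers suffice: register 1 → {n, f}; register 2 → {g, j, m, k}; register 3 → {d}; register 4 → {a}. Every pair that conflicts lands in different registers.

4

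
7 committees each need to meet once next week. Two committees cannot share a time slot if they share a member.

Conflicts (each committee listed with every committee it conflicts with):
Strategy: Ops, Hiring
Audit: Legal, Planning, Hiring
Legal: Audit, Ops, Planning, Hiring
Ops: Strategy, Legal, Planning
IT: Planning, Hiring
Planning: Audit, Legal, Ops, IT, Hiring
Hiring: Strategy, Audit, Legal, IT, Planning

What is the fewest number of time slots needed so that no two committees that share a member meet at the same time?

Audit, Legal, Planning, Hiring are mutually in conflict, so at least 4 time slots are needed.
Using 4 time slots: Strategy=2, Audit=4, Legal=3, Ops=1, IT=3, Planning=2, Hiring=1. No two conflicting committees share a time slot.

4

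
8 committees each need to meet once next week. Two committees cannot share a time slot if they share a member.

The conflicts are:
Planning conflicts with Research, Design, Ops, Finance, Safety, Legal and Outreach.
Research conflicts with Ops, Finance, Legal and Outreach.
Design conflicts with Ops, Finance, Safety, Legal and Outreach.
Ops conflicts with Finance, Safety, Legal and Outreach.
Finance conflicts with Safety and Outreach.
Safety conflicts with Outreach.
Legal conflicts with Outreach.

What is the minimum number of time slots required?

6

Planning, Design, Ops, Finance, Safety, Outreach pairwise conflict, so at least 6 time slots are needed.
A valid assignment using 6 time slots: Planning=3, Research=4, Design=4, Ops=1, Finance=5, Safety=6, Legal=5, Outreach=2. Every pair that conflicts lands in different time slots.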